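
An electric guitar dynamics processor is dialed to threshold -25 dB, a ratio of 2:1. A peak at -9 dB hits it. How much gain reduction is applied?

8 dB

-9 dB exceeds the threshold by 16 dB.
At 2:1, output sits 16/2 = 8 dB above threshold.
Gain reduction = 16 − 8 = 8 dB.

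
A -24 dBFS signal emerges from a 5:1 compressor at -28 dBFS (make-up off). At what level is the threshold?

-29 dBFS

Let T be the threshold. Output overshoot = (input overshoot)/R, so -28 − T = (-24 − T)/5.
5·(-28 − T) = -24 − T → 4·T = -140 − (-24) = -116.
T = -116/4 = -29 dBFS.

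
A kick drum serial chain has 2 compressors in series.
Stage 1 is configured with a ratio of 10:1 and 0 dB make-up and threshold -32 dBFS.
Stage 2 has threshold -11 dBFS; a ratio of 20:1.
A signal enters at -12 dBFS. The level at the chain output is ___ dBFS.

-30 dBFS

Stage 1: -12 dBFS is 20 dB over -32 dBFS; at 10:1 that becomes 2 dB over, giving -30 dBFS.
Stage 2: -30 dBFS is at or below the -11 dBFS threshold — no compression; output -30 dBFS.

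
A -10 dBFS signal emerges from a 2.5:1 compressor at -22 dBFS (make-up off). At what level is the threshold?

Gain reduction = -10 − (-22) = 12 dB; output overshoot = GR / (R − 1) = 12 / 1.5 = 8 dB.
Threshold = output − output overshoot = -22 − 8 = -30 dBFS.

-30 dBFS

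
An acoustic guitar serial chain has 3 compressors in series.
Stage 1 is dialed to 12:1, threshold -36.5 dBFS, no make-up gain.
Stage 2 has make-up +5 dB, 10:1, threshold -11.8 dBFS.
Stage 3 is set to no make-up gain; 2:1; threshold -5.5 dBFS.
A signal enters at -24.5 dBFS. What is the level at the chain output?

Stage 1: 12 dB above -36.5 dBFS, reduced 12:1 to 1 dB above → -35.5 dBFS.
Stage 2: -35.5 dBFS is at or below the -11.8 dBFS threshold — no compression; make-up brings it to -30.5 dBFS.
Stage 3: -30.5 dBFS is at or below the -5.5 dBFS threshold — no compression; output -30.5 dBFS.

-30.5 dBFS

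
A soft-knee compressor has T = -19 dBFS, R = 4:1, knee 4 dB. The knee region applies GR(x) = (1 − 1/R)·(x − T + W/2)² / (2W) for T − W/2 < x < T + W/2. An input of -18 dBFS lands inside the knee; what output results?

-18.84375 dBFS

x − T + W/2 = -18 − (-19) + 2 = 3.
GR = (1 − 1/4) × 3² / 8 = 0.75 × 9 / 8 = 0.84375 dB.
Output = -18 − 0.84375 = -18.84375 dBFS.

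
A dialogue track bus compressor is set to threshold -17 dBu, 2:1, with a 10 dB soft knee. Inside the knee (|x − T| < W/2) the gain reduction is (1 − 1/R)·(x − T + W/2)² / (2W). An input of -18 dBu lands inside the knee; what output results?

-18.4 dBu

x − T + W/2 = -18 − (-17) + 5 = 4.
GR = (1 − 1/2) × 4² / 20 = 0.5 × 16 / 20 = 0.4 dB.
Output = -18 − 0.4 = -18.4 dBu.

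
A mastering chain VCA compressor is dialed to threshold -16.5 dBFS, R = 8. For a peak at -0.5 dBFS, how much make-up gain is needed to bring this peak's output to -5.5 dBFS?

9 dB

Without make-up, output = threshold + overshoot/8 = -16.5 + 2 = -14.5 dBFS.
Gap to target: 9 dB.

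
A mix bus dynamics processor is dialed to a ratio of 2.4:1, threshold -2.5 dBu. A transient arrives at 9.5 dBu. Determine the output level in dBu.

Overshoot: 9.5 − (-2.5) = 12 dB.
2.4:1 compression reduces that to 12/2.4 = 5 dB over.
Output = -2.5 + 5 = 2.5 dBu.

2.5 dBu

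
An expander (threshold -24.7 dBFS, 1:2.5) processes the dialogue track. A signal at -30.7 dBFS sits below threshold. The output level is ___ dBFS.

-39.7 dBFS

Undershoot = (-24.7) − (-30.7) = 6 dB.
At 1:2.5, that expands to 15 dB under threshold.
Output = -24.7 − 15 = -39.7 dBFS.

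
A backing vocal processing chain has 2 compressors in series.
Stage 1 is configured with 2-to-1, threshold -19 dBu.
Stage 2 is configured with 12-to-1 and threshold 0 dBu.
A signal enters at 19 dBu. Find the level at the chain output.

0 dBu

Stage 1: overshoot 38 dB → 38/2 = 19 dB → 0 dBu.
Stage 2: below threshold (0 ≤ 0); passes unchanged; output 0 dBu.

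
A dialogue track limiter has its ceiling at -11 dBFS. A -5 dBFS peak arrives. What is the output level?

At ∞:1, everything above -11 dBFS is held at the ceiling.

-11 dBFS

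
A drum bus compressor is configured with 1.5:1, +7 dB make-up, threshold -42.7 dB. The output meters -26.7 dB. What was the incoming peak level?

-29.2 dB

Remove make-up: -26.7 − 7 = -33.7 dB.
The compressed level sits -33.7 − (-42.7) = 9 dB over threshold.
Before 1.5:1 compression the overshoot was 9 × 1.5 = 13.5 dB, so input = -42.7 + 13.5 = -29.2 dB.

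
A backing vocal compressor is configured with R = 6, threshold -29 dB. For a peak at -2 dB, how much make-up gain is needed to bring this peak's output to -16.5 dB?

Without make-up, output = threshold + overshoot/6 = -29 + 4.5 = -24.5 dB.
Gap to target: 8 dB.

8 dB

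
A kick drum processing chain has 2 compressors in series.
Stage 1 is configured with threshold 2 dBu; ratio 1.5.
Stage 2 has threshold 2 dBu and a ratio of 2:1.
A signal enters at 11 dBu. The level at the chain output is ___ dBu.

Stage 1: overshoot 9 dB → 9/1.5 = 6 dB → 8 dBu.
Stage 2: 6 dB above 2 dBu, reduced 2:1 to 3 dB above → 5 dBu.

5 dBu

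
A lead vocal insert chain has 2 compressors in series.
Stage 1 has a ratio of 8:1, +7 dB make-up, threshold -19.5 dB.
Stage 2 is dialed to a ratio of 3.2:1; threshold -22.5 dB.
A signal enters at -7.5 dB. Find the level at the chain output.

Stage 1: -7.5 dB is 12 dB over -19.5 dB; at 8:1 that becomes 1.5 dB over, giving -18 dB; +7 dB make-up → -11 dB.
Stage 2: -11 dB is 11.5 dB over -22.5 dB; at 3.2:1 that becomes 3.59375 dB over, giving -18.90625 dB.

-18.90625 dB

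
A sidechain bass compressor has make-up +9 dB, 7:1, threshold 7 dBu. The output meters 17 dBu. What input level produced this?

14 dBu

Stripping the +9 dB make-up gives 8 dBu at the gain stage.
Post-compression overshoot = 8 − 7 = 1 dB.
Undo the ratio: input overshoot = 1 × 7 = 7 dB, giving input = 14 dBu.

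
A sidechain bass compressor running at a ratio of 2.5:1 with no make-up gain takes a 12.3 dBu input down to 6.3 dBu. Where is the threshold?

2.3 dBu

Let T be the threshold. Output overshoot = (input overshoot)/R, so 6.3 − T = (12.3 − T)/2.5.
2.5·(6.3 − T) = 12.3 − T → 1.5·T = 15.75 − 12.3 = 3.45.
T = 3.45/1.5 = 2.3 dBu.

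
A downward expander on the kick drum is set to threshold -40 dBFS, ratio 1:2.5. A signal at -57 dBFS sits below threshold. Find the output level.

-82.5 dBFS

Undershoot = (-40) − (-57) = 17 dB.
At 1:2.5, that expands to 42.5 dB under threshold.
Output = -40 − 42.5 = -82.5 dBFS.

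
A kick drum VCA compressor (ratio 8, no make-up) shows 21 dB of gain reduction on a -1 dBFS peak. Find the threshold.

Gain reduction = -1 − (-22) = 21 dB; output overshoot = GR / (R − 1) = 21 / 7 = 3 dB.
Threshold = output − output overshoot = -22 − 3 = -25 dBFS.

-25 dBFS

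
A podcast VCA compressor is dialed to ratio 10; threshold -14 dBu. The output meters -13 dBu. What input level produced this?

That's 1 dB above the -14 dBu threshold.
Undo the ratio: input overshoot = 1 × 10 = 10 dB, giving input = -4 dBu.

-4 dBu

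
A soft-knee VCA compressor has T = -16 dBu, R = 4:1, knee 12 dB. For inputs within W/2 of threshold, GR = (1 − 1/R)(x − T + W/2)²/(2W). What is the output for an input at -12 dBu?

x − T + W/2 = -12 − (-16) + 6 = 10.
GR = (1 − 1/4) × 10² / 24 = 0.75 × 100 / 24 = 3.125 dB.
Output = -12 − 3.125 = -15.125 dBu.

-15.125 dBu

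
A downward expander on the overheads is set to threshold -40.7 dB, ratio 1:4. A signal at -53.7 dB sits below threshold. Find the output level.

Undershoot = (-40.7) − (-53.7) = 13 dB.
At 1:4, that expands to 52 dB under threshold.
Output = -40.7 − 52 = -92.7 dB.

-92.7 dB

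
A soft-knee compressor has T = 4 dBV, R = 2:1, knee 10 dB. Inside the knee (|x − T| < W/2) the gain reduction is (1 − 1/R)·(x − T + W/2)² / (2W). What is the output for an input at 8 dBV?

5.975 dBV

x − T + W/2 = 8 − 4 + 5 = 9.
GR = (1 − 1/2) × 9² / 20 = 0.5 × 81 / 20 = 2.025 dB.
Output = 8 − 2.025 = 5.975 dBV.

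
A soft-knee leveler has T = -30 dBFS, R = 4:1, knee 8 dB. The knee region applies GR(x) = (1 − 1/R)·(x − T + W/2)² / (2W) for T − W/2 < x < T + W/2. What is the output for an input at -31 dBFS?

x − T + W/2 = -31 − (-30) + 4 = 3.
GR = (1 − 1/4) × 3² / 16 = 0.75 × 9 / 16 = 0.421875 dB.
Output = -31 − 0.421875 = -31.421875 dBFS.

-31.421875 dBFS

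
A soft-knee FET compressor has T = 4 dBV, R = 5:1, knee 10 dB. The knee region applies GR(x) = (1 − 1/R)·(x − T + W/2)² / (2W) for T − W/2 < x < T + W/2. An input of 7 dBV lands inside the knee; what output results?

x − T + W/2 = 7 − 4 + 5 = 8.
GR = (1 − 1/5) × 8² / 20 = 0.8 × 64 / 20 = 2.56 dB.
Output = 7 − 2.56 = 4.44 dBV.

4.44 dBV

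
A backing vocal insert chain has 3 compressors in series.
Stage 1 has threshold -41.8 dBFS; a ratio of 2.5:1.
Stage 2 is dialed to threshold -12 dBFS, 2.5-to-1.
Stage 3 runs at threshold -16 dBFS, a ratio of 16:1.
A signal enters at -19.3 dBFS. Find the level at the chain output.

Stage 1: -19.3 dBFS is 22.5 dB over -41.8 dBFS; at 2.5:1 that becomes 9 dB over, giving -32.8 dBFS.
Stage 2: below threshold (-32.8 ≤ -12); passes unchanged; output -32.8 dBFS.
Stage 3: -32.8 dBFS ≤ -16 dBFS, so stage 3 doesn't engage; output -32.8 dBFS.

-32.8 dBFS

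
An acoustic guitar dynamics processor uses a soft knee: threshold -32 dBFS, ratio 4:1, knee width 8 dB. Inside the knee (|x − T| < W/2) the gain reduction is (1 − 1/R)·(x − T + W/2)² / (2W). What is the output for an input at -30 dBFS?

-31.6875 dBFS

x − T + W/2 = -30 − (-32) + 4 = 6.
GR = (1 − 1/4) × 6² / 16 = 0.75 × 36 / 16 = 1.6875 dB.
Output = -30 − 1.6875 = -31.6875 dBFS.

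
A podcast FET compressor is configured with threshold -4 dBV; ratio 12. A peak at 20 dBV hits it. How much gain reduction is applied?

22 dB

20 dBV exceeds the threshold by 24 dB.
A 12:1 ratio leaves 2 dB of that excess.
So the signal is attenuated by 24 − 2 = 22 dB.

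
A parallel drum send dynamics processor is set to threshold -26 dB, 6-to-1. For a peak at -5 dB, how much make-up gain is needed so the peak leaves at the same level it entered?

Overshoot 21 dB → 21/6 = 3.5 dB after compression, so the compressed level is -26 + 3.5 = -22.5 dB.
Make-up = target − compressed = -5 − (-22.5) = 17.5 dB.

17.5 dB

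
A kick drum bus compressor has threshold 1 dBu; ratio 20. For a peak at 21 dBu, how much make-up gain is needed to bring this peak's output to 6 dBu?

The peak compresses to 1 + 20/20 = 2 dBu.
To reach 6 dBu requires 6 − 2 = 4 dB of make-up.

4 dB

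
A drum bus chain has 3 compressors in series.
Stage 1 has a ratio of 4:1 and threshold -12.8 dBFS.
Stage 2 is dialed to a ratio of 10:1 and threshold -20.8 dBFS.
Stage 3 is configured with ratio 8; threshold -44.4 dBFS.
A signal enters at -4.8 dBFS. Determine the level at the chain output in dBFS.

Stage 1: 8 dB above -12.8 dBFS, reduced 4:1 to 2 dB above → -10.8 dBFS.
Stage 2: overshoot 10 dB → 10/10 = 1 dB → -19.8 dBFS.
Stage 3: 24.6 dB above -44.4 dBFS, reduced 8:1 to 3.075 dB above → -41.325 dBFS.

-41.325 dBFS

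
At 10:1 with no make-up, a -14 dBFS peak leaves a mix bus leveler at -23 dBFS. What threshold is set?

-24 dBFS

Input is 10 dB above T (since output overshoot × R = input overshoot: (-23 − T)·10 = -14 − T gives T = -24 dBFS).
Check: -24 + (-14 − (-24))/10 = -24 + 1 = -23 dBFS. ✓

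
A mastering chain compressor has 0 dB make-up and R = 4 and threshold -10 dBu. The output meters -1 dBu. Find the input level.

The compressed level sits -1 − (-10) = 9 dB over threshold.
Input overshoot = R × output overshoot = 36 dB → input = -10 + 36 = 26 dBu.

26 dBu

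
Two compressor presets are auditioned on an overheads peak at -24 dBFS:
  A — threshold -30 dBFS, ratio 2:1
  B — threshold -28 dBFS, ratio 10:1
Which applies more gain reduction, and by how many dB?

B, by 0.6 dB

A: GR = 6 − 6/2 = 3 dB.
B: GR = 4 − 4/10 = 3.6 dB.
B applies 0.6 dB more gain reduction.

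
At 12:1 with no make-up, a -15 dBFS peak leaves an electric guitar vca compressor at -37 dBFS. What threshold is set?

Input is 24 dB above T (since output overshoot × R = input overshoot: (-37 − T)·12 = -15 − T gives T = -39 dBFS).
Check: -39 + (-15 − (-39))/12 = -39 + 2 = -37 dBFS. ✓

-39 dBFS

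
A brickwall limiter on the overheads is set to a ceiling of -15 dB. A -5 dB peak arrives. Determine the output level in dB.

-15 dB

The limiter clamps the peak to its -15 dB ceiling.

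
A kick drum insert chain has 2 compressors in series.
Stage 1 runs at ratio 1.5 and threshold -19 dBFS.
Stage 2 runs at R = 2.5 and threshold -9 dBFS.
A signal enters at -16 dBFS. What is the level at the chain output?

Stage 1: 3 dB above -19 dBFS, reduced 1.5:1 to 2 dB above → -17 dBFS.
Stage 2: -17 dBFS is at or below the -9 dBFS threshold — no compression; output -17 dBFS.

-17 dBFS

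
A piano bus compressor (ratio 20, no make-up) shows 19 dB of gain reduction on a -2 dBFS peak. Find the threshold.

-22 dBFS

Gain reduction = -2 − (-21) = 19 dB; output overshoot = GR / (R − 1) = 19 / 19 = 1 dB.
Threshold = output − output overshoot = -21 − 1 = -22 dBFS.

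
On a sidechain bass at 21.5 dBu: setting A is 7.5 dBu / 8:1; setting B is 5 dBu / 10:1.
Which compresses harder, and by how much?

A: overshoot 14 dB → output overshoot 1.75 dB → GR 12.25 dB.
B: overshoot 16.5 dB → output overshoot 1.65 dB → GR 14.85 dB.
Difference: 2.6 dB in favour of B.

B, by 2.6 dB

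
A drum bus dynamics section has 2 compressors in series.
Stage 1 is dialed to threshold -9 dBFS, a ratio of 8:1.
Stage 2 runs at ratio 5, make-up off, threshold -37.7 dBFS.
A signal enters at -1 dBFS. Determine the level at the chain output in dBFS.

Stage 1: overshoot 8 dB → 8/8 = 1 dB → -8 dBFS.
Stage 2: overshoot 29.7 dB → 29.7/5 = 5.94 dB → -31.76 dBFS.

-31.76 dBFS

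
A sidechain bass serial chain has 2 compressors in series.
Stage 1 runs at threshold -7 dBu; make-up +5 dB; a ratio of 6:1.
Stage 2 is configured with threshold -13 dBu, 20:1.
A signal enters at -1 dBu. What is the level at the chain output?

-12.4 dBu

Stage 1: 6 dB above -7 dBu, reduced 6:1 to 1 dB above → -6 dBu; +5 dB make-up → -1 dBu.
Stage 2: -1 dBu is 12 dB over -13 dBu; at 20:1 that becomes 0.6 dB over, giving -12.4 dBu.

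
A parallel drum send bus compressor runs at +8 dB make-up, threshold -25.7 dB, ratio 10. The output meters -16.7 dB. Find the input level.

Stripping the +8 dB make-up gives -24.7 dB at the gain stage.
That's 1 dB above the -25.7 dB threshold.
Undo the ratio: input overshoot = 1 × 10 = 10 dB, giving input = -15.7 dB.

-15.7 dB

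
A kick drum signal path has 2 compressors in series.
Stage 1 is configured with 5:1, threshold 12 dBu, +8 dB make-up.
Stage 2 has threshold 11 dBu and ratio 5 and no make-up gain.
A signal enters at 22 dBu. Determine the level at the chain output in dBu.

13.2 dBu

Stage 1: overshoot 10 dB → 10/5 = 2 dB → 14 dBu; +8 dB make-up → 22 dBu.
Stage 2: 11 dB above 11 dBu, reduced 5:1 to 2.2 dB above → 13.2 dBu.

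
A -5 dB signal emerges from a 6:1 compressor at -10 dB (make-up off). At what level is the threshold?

Let T be the threshold. Output overshoot = (input overshoot)/R, so -10 − T = (-5 − T)/6.
6·(-10 − T) = -5 − T → 5·T = -60 − (-5) = -55.
T = -55/5 = -11 dB.

-11 dB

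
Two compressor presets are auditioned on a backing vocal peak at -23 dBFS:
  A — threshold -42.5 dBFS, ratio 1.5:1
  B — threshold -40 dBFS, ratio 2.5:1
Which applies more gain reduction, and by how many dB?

A: 19.5 dB over, compressed to 13 dB over, so 6.5 dB of GR.
B: 17 dB over, compressed to 6.8 dB over, so 10.2 dB of GR.
B applies 3.7 dB more gain reduction.

B, by 3.7 dB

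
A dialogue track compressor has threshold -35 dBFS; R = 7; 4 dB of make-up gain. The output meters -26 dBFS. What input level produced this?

0 dBFS

Remove make-up: -26 − 4 = -30 dBFS.
Post-compression overshoot = -30 − (-35) = 5 dB.
Before 7:1 compression the overshoot was 5 × 7 = 35 dB, so input = -35 + 35 = 0 dBFS.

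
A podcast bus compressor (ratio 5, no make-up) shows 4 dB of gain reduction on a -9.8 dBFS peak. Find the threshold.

Gain reduction = -9.8 − (-13.8) = 4 dB; output overshoot = GR / (R − 1) = 4 / 4 = 1 dB.
Threshold = output − output overshoot = -13.8 − 1 = -14.8 dBFS.

-14.8 dBFS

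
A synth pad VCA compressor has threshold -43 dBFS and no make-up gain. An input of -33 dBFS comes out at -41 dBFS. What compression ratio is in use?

5:1

Input overshoot = -33 − (-43) = 10 dB; output overshoot = -41 − (-43) = 2 dB.
Ratio = 10 / 2 = 5.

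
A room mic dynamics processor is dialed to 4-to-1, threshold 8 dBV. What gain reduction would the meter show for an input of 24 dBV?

12 dB

24 dBV exceeds the threshold by 16 dB.
After 4:1 compression the overshoot becomes 16/4 = 4 dB.
Gain reduction = 16 − 4 = 12 dB.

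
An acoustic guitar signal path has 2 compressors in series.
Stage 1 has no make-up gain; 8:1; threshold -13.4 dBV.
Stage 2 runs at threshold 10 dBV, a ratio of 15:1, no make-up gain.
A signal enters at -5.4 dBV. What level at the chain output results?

-12.4 dBV

Stage 1: -5.4 dBV is 8 dB over -13.4 dBV; at 8:1 that becomes 1 dB over, giving -12.4 dBV.
Stage 2: -12.4 dBV is at or below the 10 dBV threshold — no compression; output -12.4 dBV.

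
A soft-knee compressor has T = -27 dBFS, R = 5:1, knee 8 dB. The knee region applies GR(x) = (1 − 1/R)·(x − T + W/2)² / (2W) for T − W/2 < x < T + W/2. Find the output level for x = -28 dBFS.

-28.45 dBFS

x − T + W/2 = -28 − (-27) + 4 = 3.
GR = (1 − 1/5) × 3² / 16 = 0.8 × 9 / 16 = 0.45 dB.
Output = -28 − 0.45 = -28.45 dBFS.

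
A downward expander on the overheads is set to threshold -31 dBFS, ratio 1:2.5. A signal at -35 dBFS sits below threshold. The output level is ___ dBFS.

The input is 4 dB below the -31 dBFS threshold.
A 1:2.5 expander multiplies undershoot by 2.5: 4 × 2.5 = 10 dB below threshold.
Output = -31 − 10 = -41 dBFS.

-41 dBFS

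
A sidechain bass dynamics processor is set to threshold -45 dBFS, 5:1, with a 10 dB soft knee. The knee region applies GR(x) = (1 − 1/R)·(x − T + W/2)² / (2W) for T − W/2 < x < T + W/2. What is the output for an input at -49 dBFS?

x − T + W/2 = -49 − (-45) + 5 = 1.
GR = (1 − 1/5) × 1² / 20 = 0.8 × 1 / 20 = 0.04 dB.
Output = -49 − 0.04 = -49.04 dBFS.

-49.04 dBFS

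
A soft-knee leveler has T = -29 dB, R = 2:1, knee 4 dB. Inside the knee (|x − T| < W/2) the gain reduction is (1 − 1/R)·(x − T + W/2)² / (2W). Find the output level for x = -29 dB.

-29.25 dB

x − T + W/2 = -29 − (-29) + 2 = 2.
GR = (1 − 1/2) × 2² / 8 = 0.5 × 4 / 8 = 0.25 dB.
Output = -29 − 0.25 = -29.25 dB.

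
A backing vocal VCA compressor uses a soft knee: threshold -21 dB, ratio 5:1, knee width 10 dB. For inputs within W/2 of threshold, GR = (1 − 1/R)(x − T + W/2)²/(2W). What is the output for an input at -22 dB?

-22.64 dB

x − T + W/2 = -22 − (-21) + 5 = 4.
GR = (1 − 1/5) × 4² / 20 = 0.8 × 16 / 20 = 0.64 dB.
Output = -22 − 0.64 = -22.64 dB.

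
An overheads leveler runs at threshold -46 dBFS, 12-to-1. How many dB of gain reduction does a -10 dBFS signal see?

33 dB

Overshoot = -10 − (-46) = 36 dB.
After 12:1 compression the overshoot becomes 36/12 = 3 dB.
So the signal is attenuated by 36 − 3 = 33 dB.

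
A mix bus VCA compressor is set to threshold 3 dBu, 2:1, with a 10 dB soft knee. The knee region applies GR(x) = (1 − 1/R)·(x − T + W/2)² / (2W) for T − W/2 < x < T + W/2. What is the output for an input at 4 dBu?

x − T + W/2 = 4 − 3 + 5 = 6.
GR = (1 − 1/2) × 6² / 20 = 0.5 × 36 / 20 = 0.9 dB.
Output = 4 − 0.9 = 3.1 dBu.

3.1 dBu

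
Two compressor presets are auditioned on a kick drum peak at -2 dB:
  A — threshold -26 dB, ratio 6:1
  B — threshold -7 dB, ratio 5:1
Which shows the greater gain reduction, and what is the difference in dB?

A, by 16 dB

A: overshoot 24 dB → output overshoot 4 dB → GR 20 dB.
B: overshoot 5 dB → output overshoot 1 dB → GR 4 dB.
A reduces 16 dB more.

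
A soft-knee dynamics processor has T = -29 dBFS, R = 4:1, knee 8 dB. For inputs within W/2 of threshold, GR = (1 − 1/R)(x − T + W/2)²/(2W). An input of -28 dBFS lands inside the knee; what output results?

-29.171875 dBFS

x − T + W/2 = -28 − (-29) + 4 = 5.
GR = (1 − 1/4) × 5² / 16 = 0.75 × 25 / 16 = 1.171875 dB.
Output = -28 − 1.171875 = -29.171875 dBFS.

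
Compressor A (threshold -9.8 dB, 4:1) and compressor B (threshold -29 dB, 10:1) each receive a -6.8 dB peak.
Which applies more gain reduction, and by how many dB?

B, by 17.73 dB

A: overshoot 3 dB → output overshoot 0.75 dB → GR 2.25 dB.
B: overshoot 22.2 dB → output overshoot 2.22 dB → GR 19.98 dB.
Difference: 17.73 dB in favour of B.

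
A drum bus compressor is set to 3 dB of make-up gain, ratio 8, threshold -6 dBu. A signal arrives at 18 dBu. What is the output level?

The input is 24 dB above the -6 dBu threshold.
8:1 compression reduces that to 24/8 = 3 dB over.
So the level is -6 + 3 = -3 dBu; make-up adds 3 dB, giving 0 dBu.

0 dBu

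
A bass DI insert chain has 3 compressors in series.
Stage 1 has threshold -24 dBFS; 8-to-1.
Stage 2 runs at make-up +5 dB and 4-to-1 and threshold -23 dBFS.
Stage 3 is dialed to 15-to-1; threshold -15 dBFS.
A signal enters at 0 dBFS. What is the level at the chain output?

Stage 1: 24 dB above -24 dBFS, reduced 8:1 to 3 dB above → -21 dBFS.
Stage 2: overshoot 2 dB → 2/4 = 0.5 dB → -22.5 dBFS; +5 dB make-up → -17.5 dBFS.
Stage 3: -17.5 dBFS ≤ -15 dBFS, so stage 3 doesn't engage; output -17.5 dBFS.

-17.5 dBFS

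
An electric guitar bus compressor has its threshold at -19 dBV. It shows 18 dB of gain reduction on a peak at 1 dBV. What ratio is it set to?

Input overshoot = 1 − (-19) = 20 dB.
Output overshoot = 20 − 18 = 2 dB.
Ratio = input overshoot / output overshoot = 20 / 2 = 10.

10:1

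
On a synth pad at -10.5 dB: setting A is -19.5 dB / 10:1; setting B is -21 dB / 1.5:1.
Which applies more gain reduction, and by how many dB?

A: overshoot 9 dB → output overshoot 0.9 dB → GR 8.1 dB.
B: overshoot 10.5 dB → output overshoot 7 dB → GR 3.5 dB.
Difference: 4.6 dB in favour of A.

A, by 4.6 dB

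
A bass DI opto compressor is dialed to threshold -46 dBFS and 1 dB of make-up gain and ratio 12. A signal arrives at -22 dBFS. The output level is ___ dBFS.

-22 dBFS sits 24 dB over threshold.
The 24 dB excess becomes 2 dB after 12:1 reduction.
So the level is -46 + 2 = -44 dBFS; make-up adds 1 dB, giving -43 dBFS.

-43 dBFS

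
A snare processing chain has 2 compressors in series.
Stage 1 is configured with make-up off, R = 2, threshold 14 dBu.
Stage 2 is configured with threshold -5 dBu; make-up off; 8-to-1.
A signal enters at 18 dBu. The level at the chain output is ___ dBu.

-2.375 dBu

Stage 1: overshoot 4 dB → 4/2 = 2 dB → 16 dBu.
Stage 2: 21 dB above -5 dBu, reduced 8:1 to 2.625 dB above → -2.375 dBu.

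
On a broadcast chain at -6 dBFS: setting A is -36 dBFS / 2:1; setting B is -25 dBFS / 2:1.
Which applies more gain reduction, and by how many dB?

A: overshoot 30 dB → output overshoot 15 dB → GR 15 dB.
B: overshoot 19 dB → output overshoot 9.5 dB → GR 9.5 dB.
Difference: 5.5 dB in favour of A.

A, by 5.5 dB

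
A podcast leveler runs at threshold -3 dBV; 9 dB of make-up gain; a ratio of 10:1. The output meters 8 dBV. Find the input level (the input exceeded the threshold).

Before make-up, the level was 8 − 9 = -1 dBV.
That's 2 dB above the -3 dBV threshold.
Undo the ratio: input overshoot = 2 × 10 = 20 dB, giving input = 17 dBV.

17 dBV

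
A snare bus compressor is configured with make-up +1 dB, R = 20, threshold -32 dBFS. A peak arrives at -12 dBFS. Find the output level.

Overshoot: -12 − (-32) = 20 dB.
20:1 compression reduces that to 20/20 = 1 dB over.
That puts the output at -31 dBFS; make-up adds 1 dB, giving -30 dBFS.

-30 dBFS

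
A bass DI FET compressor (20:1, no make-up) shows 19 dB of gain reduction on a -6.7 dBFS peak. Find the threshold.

-26.7 dBFS

Let T be the threshold. Output overshoot = (input overshoot)/R, so -25.7 − T = (-6.7 − T)/20.
20·(-25.7 − T) = -6.7 − T → 19·T = -514 − (-6.7) = -507.3.
T = -507.3/19 = -26.7 dBFS.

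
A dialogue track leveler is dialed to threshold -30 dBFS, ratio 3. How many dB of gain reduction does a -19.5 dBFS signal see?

7 dB

Overshoot = -19.5 − (-30) = 10.5 dB.
After 3:1 compression the overshoot becomes 10.5/3 = 3.5 dB.
So the signal is attenuated by 10.5 − 3.5 = 7 dB.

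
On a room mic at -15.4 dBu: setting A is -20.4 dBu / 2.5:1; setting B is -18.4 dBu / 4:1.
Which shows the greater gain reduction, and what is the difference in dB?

A, by 0.75 dB

A: 5 dB over, compressed to 2 dB over, so 3 dB of GR.
B: 3 dB over, compressed to 0.75 dB over, so 2.25 dB of GR.
A applies 0.75 dB more gain reduction.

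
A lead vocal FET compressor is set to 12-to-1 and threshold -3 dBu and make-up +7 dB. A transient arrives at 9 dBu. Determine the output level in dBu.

5 dBu

The input is 12 dB above the -3 dBu threshold.
The 12 dB excess becomes 1 dB after 12:1 reduction.
Output = -3 + 1 = -2 dBu; make-up adds 7 dB, giving 5 dBu.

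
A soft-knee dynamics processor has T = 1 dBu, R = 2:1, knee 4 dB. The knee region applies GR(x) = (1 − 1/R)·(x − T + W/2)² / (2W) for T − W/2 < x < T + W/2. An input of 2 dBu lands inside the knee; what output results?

x − T + W/2 = 2 − 1 + 2 = 3.
GR = (1 − 1/2) × 3² / 8 = 0.5 × 9 / 8 = 0.5625 dB.
Output = 2 − 0.5625 = 1.4375 dBu.

1.4375 dBu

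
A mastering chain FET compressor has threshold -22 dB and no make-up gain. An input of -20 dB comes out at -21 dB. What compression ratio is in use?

2:1

Input overshoot = -20 − (-22) = 2 dB; output overshoot = -21 − (-22) = 1 dB.
Ratio = 2 / 1 = 2.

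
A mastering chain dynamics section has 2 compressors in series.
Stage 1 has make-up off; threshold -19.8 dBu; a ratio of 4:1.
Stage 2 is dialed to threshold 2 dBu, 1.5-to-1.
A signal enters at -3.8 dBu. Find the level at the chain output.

Stage 1: -3.8 dBu is 16 dB over -19.8 dBu; at 4:1 that becomes 4 dB over, giving -15.8 dBu.
Stage 2: below threshold (-15.8 ≤ 2); passes unchanged; output -15.8 dBu.

-15.8 dBu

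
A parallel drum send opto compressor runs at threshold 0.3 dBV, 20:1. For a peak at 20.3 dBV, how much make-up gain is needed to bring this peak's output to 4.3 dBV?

3 dB

Overshoot 20 dB → 20/20 = 1 dB after compression, so the compressed level is 0.3 + 1 = 1.3 dBV.
Make-up = target − compressed = 4.3 − 1.3 = 3 dB.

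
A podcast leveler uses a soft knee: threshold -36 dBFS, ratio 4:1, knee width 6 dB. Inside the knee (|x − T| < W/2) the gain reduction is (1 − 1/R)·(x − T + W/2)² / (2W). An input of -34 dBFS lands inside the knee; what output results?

-35.5625 dBFS

x − T + W/2 = -34 − (-36) + 3 = 5.
GR = (1 − 1/4) × 5² / 12 = 0.75 × 25 / 12 = 1.5625 dB.
Output = -34 − 1.5625 = -35.5625 dBFS.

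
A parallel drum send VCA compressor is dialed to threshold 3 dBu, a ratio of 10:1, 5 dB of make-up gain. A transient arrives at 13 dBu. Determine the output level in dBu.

13 dBu sits 10 dB over threshold.
The 10 dB excess becomes 1 dB after 10:1 reduction.
That puts the output at 4 dBu; make-up adds 5 dB, giving 9 dBu.

9 dBu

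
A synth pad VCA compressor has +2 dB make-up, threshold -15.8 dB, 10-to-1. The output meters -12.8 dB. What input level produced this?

Before make-up, the level was -12.8 − 2 = -14.8 dB.
The compressed level sits -14.8 − (-15.8) = 1 dB over threshold.
Undo the ratio: input overshoot = 1 × 10 = 10 dB, giving input = -5.8 dB.

-5.8 dB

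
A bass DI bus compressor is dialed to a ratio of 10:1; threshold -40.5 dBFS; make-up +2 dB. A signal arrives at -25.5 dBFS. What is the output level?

-25.5 dBFS sits 15 dB over threshold.
10:1 compression reduces that to 15/10 = 1.5 dB over.
That puts the output at -39 dBFS; make-up adds 2 dB, giving -37 dBFS.

-37 dBFS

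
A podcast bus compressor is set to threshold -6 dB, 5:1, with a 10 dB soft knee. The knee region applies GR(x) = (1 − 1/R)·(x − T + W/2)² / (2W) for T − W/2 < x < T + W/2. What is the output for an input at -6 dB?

-7 dB

x − T + W/2 = -6 − (-6) + 5 = 5.
GR = (1 − 1/5) × 5² / 20 = 0.8 × 25 / 20 = 1 dB.
Output = -6 − 1 = -7 dB.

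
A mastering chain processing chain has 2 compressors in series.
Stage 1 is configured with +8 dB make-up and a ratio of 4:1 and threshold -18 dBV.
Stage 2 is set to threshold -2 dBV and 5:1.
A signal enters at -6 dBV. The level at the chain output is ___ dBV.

-7 dBV

Stage 1: -6 dBV is 12 dB over -18 dBV; at 4:1 that becomes 3 dB over, giving -15 dBV; +8 dB make-up → -7 dBV.
Stage 2: -7 dBV ≤ -2 dBV, so stage 2 doesn't engage; output -7 dBV.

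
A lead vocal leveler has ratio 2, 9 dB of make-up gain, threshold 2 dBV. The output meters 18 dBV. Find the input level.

Before make-up, the level was 18 − 9 = 9 dBV.
The compressed level sits 9 − 2 = 7 dB over threshold.
Before 2:1 compression the overshoot was 7 × 2 = 14 dB, so input = 2 + 14 = 16 dBV.

16 dBV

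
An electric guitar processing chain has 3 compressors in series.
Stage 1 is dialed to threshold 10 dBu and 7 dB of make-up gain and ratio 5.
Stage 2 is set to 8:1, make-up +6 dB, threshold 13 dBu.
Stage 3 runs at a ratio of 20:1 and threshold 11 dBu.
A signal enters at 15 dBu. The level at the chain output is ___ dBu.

Stage 1: 5 dB above 10 dBu, reduced 5:1 to 1 dB above → 11 dBu; +7 dB make-up → 18 dBu.
Stage 2: 18 dBu is 5 dB over 13 dBu; at 8:1 that becomes 0.625 dB over, giving 13.625 dBu; +6 dB make-up → 19.625 dBu.
Stage 3: overshoot 8.625 dB → 8.625/20 = 0.43125 dB → 11.43125 dBu.

11.43125 dBu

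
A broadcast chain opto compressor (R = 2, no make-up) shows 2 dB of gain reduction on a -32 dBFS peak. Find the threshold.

Gain reduction = -32 − (-34) = 2 dB; output overshoot = GR / (R − 1) = 2 / 1 = 2 dB.
Threshold = output − output overshoot = -34 − 2 = -36 dBFS.

-36 dBFS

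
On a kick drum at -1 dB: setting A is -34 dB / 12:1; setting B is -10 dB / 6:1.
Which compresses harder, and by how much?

A, by 22.75 dB

A: GR = 33 − 33/12 = 30.25 dB.
B: GR = 9 − 9/6 = 7.5 dB.
A reduces 22.75 dB more.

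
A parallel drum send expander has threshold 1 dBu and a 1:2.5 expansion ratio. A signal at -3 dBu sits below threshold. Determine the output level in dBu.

Below threshold, a 1:2.5 expander applies gain = (2.5−1)×(T − x) of attenuation.
(2.5−1) × 4 = 6 dB, so output = -3 − 6 = -9 dBu.

-9 dBu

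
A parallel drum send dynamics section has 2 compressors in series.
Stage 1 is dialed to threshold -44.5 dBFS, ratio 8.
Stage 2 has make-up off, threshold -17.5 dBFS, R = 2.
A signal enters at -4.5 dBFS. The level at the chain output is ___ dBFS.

Stage 1: overshoot 40 dB → 40/8 = 5 dB → -39.5 dBFS.
Stage 2: -39.5 dBFS ≤ -17.5 dBFS, so stage 2 doesn't engage; output -39.5 dBFS.

-39.5 dBFS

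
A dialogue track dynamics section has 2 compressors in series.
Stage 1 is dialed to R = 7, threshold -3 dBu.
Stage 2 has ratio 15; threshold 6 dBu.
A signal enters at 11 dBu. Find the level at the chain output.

Stage 1: 14 dB above -3 dBu, reduced 7:1 to 2 dB above → -1 dBu.
Stage 2: -1 dBu ≤ 6 dBu, so stage 2 doesn't engage; output -1 dBu.

-1 dBu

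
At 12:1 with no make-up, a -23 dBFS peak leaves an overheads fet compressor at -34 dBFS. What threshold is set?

Gain reduction = -23 − (-34) = 11 dB; output overshoot = GR / (R − 1) = 11 / 11 = 1 dB.
Threshold = output − output overshoot = -34 − 1 = -35 dBFS.

-35 dBFS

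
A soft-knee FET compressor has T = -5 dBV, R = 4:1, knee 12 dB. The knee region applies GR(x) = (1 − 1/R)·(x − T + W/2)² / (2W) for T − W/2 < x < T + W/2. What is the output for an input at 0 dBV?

x − T + W/2 = 0 − (-5) + 6 = 11.
GR = (1 − 1/4) × 11² / 24 = 0.75 × 121 / 24 = 3.78125 dB.
Output = 0 − 3.78125 = -3.78125 dBV.

-3.78125 dBV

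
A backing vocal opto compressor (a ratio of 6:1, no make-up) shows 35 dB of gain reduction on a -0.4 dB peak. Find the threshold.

-42.4 dB

Input is 42 dB above T (since output overshoot × R = input overshoot: (-35.4 − T)·6 = -0.4 − T gives T = -42.4 dB).
Check: -42.4 + (-0.4 − (-42.4))/6 = -42.4 + 7 = -35.4 dB. ✓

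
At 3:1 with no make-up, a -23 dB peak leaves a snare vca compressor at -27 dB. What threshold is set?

-29 dB

Let T be the threshold. Output overshoot = (input overshoot)/R, so -27 − T = (-23 − T)/3.
3·(-27 − T) = -23 − T → 2·T = -81 − (-23) = -58.
T = -58/2 = -29 dB.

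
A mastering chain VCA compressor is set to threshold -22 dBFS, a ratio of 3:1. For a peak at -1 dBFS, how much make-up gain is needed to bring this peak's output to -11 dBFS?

4 dB

The peak compresses to -22 + 21/3 = -15 dBFS.
To reach -11 dBFS requires -11 − (-15) = 4 dB of make-up.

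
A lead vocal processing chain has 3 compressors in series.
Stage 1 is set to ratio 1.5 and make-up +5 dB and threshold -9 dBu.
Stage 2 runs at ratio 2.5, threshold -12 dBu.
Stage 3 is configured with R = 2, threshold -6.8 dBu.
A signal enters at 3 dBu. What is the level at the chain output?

Stage 1: 3 dBu is 12 dB over -9 dBu; at 1.5:1 that becomes 8 dB over, giving -1 dBu; +5 dB make-up → 4 dBu.
Stage 2: overshoot 16 dB → 16/2.5 = 6.4 dB → -5.6 dBu.
Stage 3: -5.6 dBu is 1.2 dB over -6.8 dBu; at 2:1 that becomes 0.6 dB over, giving -6.2 dBu.

-6.2 dBu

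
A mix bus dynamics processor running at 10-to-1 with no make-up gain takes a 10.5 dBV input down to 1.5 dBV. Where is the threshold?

0.5 dBV

Input is 10 dB above T (since output overshoot × R = input overshoot: (1.5 − T)·10 = 10.5 − T gives T = 0.5 dBV).
Check: 0.5 + (10.5 − 0.5)/10 = 0.5 + 1 = 1.5 dBV. ✓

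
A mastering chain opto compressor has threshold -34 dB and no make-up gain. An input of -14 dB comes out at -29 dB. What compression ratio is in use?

Input overshoot = -14 − (-34) = 20 dB; output overshoot = -29 − (-34) = 5 dB.
Ratio = 20 / 5 = 4.

4:1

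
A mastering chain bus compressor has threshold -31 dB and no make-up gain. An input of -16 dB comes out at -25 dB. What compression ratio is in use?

2.5:1

Input overshoot = -16 − (-31) = 15 dB; output overshoot = -25 − (-31) = 6 dB.
Ratio = 15 / 6 = 2.5.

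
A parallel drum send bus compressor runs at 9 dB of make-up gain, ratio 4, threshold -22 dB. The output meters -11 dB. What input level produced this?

-14 dB

Before make-up, the level was -11 − 9 = -20 dB.
That's 2 dB above the -22 dB threshold.
Input overshoot = R × output overshoot = 8 dB → input = -22 + 8 = -14 dB.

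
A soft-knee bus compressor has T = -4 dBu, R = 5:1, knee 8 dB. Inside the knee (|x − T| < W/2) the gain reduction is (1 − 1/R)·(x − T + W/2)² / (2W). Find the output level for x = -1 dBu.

-3.45 dBu

x − T + W/2 = -1 − (-4) + 4 = 7.
GR = (1 − 1/5) × 7² / 16 = 0.8 × 49 / 16 = 2.45 dB.
Output = -1 − 2.45 = -3.45 dBu.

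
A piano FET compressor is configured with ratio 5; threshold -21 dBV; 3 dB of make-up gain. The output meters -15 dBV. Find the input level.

Before make-up, the level was -15 − 3 = -18 dBV.
The compressed level sits -18 − (-21) = 3 dB over threshold.
Input overshoot = R × output overshoot = 15 dB → input = -21 + 15 = -6 dBV.

-6 dBV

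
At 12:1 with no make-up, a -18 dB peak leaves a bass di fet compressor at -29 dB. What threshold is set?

Input is 12 dB above T (since output overshoot × R = input overshoot: (-29 − T)·12 = -18 − T gives T = -30 dB).
Check: -30 + (-18 − (-30))/12 = -30 + 1 = -29 dB. ✓

-30 dB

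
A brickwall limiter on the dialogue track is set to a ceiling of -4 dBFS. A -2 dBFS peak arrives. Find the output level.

The limiter clamps the peak to its -4 dBFS ceiling.

-4 dBFS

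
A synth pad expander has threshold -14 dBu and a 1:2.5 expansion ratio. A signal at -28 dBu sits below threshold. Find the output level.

-49 dBu

Undershoot = (-14) − (-28) = 14 dB.
At 1:2.5, that expands to 35 dB under threshold.
Output = -14 − 35 = -49 dBu.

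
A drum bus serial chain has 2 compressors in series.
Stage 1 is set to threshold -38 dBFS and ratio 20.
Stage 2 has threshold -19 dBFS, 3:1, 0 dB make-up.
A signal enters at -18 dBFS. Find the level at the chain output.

-37 dBFS

Stage 1: overshoot 20 dB → 20/20 = 1 dB → -37 dBFS.
Stage 2: below threshold (-37 ≤ -19); passes unchanged; output -37 dBFS.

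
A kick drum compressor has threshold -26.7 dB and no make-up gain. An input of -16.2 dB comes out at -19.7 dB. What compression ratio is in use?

Input overshoot = -16.2 − (-26.7) = 10.5 dB; output overshoot = -19.7 − (-26.7) = 7 dB.
Ratio = 10.5 / 7 = 1.5.

1.5:1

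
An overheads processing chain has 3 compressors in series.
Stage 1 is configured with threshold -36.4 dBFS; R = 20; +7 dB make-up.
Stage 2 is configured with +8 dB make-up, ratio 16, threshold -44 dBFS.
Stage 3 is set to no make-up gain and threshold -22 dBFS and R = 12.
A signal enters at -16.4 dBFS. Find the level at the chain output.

-35.025 dBFS

Stage 1: 20 dB above -36.4 dBFS, reduced 20:1 to 1 dB above → -35.4 dBFS; +7 dB make-up → -28.4 dBFS.
Stage 2: -28.4 dBFS is 15.6 dB over -44 dBFS; at 16:1 that becomes 0.975 dB over, giving -43.025 dBFS; +8 dB make-up → -35.025 dBFS.
Stage 3: -35.025 dBFS is at or below the -22 dBFS threshold — no compression; output -35.025 dBFS.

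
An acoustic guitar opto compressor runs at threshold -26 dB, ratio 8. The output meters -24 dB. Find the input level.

-10 dB

The compressed level sits -24 − (-26) = 2 dB over threshold.
Before 8:1 compression the overshoot was 2 × 8 = 16 dB, so input = -26 + 16 = -10 dB.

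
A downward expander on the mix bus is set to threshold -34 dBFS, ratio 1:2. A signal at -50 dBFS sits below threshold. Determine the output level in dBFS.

The input is 16 dB below the -34 dBFS threshold.
A 1:2 expander multiplies undershoot by 2: 16 × 2 = 32 dB below threshold.
Output = -34 − 32 = -66 dBFS.

-66 dBFS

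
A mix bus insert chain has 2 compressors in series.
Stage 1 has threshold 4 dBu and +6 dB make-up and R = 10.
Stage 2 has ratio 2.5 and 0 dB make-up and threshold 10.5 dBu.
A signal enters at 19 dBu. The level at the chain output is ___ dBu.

10.9 dBu

Stage 1: overshoot 15 dB → 15/10 = 1.5 dB → 5.5 dBu; +6 dB make-up → 11.5 dBu.
Stage 2: 1 dB above 10.5 dBu, reduced 2.5:1 to 0.4 dB above → 10.9 dBu.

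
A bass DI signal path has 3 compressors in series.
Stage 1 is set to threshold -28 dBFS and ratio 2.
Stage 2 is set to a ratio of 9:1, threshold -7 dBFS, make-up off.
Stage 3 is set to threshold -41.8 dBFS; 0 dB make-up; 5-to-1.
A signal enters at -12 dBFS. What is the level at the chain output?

-37.44 dBFS

Stage 1: -12 dBFS is 16 dB over -28 dBFS; at 2:1 that becomes 8 dB over, giving -20 dBFS.
Stage 2: -20 dBFS ≤ -7 dBFS, so stage 2 doesn't engage; output -20 dBFS.
Stage 3: 21.8 dB above -41.8 dBFS, reduced 5:1 to 4.36 dB above → -37.44 dBFS.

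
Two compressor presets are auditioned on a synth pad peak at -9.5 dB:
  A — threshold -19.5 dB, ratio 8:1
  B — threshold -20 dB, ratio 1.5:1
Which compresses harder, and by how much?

A: GR = 10 − 10/8 = 8.75 dB.
B: GR = 10.5 − 10.5/1.5 = 3.5 dB.
Difference: 5.25 dB in favour of A.

A, by 5.25 dB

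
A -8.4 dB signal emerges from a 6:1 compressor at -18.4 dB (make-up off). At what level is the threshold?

-20.4 dB

Let T be the threshold. Output overshoot = (input overshoot)/R, so -18.4 − T = (-8.4 − T)/6.
6·(-18.4 − T) = -8.4 − T → 5·T = -110.4 − (-8.4) = -102.
T = -102/5 = -20.4 dB.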